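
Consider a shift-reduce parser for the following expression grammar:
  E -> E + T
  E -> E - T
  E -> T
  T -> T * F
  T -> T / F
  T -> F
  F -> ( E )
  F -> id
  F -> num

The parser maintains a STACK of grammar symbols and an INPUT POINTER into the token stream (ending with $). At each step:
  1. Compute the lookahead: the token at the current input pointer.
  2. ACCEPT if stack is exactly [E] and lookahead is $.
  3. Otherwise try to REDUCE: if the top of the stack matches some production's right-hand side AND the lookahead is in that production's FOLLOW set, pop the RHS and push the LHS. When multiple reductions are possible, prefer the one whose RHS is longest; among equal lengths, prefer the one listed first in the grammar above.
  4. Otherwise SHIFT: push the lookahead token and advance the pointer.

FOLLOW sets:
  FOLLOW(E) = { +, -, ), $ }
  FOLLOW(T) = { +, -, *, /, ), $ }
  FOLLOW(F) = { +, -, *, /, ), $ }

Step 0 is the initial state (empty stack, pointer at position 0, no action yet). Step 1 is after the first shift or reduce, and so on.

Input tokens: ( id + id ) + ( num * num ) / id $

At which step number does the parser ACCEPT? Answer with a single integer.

Step 1: shift (. Stack=[(] ptr=1 lookahead=id remaining=[id + id ) + ( num * num ) / id $]
Step 2: shift id. Stack=[( id] ptr=2 lookahead=+ remaining=[+ id ) + ( num * num ) / id $]
Step 3: reduce F->id. Stack=[( F] ptr=2 lookahead=+ remaining=[+ id ) + ( num * num ) / id $]
Step 4: reduce T->F. Stack=[( T] ptr=2 lookahead=+ remaining=[+ id ) + ( num * num ) / id $]
Step 5: reduce E->T. Stack=[( E] ptr=2 lookahead=+ remaining=[+ id ) + ( num * num ) / id $]
Step 6: shift +. Stack=[( E +] ptr=3 lookahead=id remaining=[id ) + ( num * num ) / id $]
Step 7: shift id. Stack=[( E + id] ptr=4 lookahead=) remaining=[) + ( num * num ) / id $]
Step 8: reduce F->id. Stack=[( E + F] ptr=4 lookahead=) remaining=[) + ( num * num ) / id $]
Step 9: reduce T->F. Stack=[( E + T] ptr=4 lookahead=) remaining=[) + ( num * num ) / id $]
Step 10: reduce E->E + T. Stack=[( E] ptr=4 lookahead=) remaining=[) + ( num * num ) / id $]
Step 11: shift ). Stack=[( E )] ptr=5 lookahead=+ remaining=[+ ( num * num ) / id $]
Step 12: reduce F->( E ). Stack=[F] ptr=5 lookahead=+ remaining=[+ ( num * num ) / id $]
Step 13: reduce T->F. Stack=[T] ptr=5 lookahead=+ remaining=[+ ( num * num ) / id $]
Step 14: reduce E->T. Stack=[E] ptr=5 lookahead=+ remaining=[+ ( num * num ) / id $]
Step 15: shift +. Stack=[E +] ptr=6 lookahead=( remaining=[( num * num ) / id $]
Step 16: shift (. Stack=[E + (] ptr=7 lookahead=num remaining=[num * num ) / id $]
Step 17: shift num. Stack=[E + ( num] ptr=8 lookahead=* remaining=[* num ) / id $]
Step 18: reduce F->num. Stack=[E + ( F] ptr=8 lookahead=* remaining=[* num ) / id $]
Step 19: reduce T->F. Stack=[E + ( T] ptr=8 lookahead=* remaining=[* num ) / id $]
Step 20: shift *. Stack=[E + ( T *] ptr=9 lookahead=num remaining=[num ) / id $]
Step 21: shift num. Stack=[E + ( T * num] ptr=10 lookahead=) remaining=[) / id $]
Step 22: reduce F->num. Stack=[E + ( T * F] ptr=10 lookahead=) remaining=[) / id $]
Step 23: reduce T->T * F. Stack=[E + ( T] ptr=10 lookahead=) remaining=[) / id $]
Step 24: reduce E->T. Stack=[E + ( E] ptr=10 lookahead=) remaining=[) / id $]
Step 25: shift ). Stack=[E + ( E )] ptr=11 lookahead=/ remaining=[/ id $]
Step 26: reduce F->( E ). Stack=[E + F] ptr=11 lookahead=/ remaining=[/ id $]
Step 27: reduce T->F. Stack=[E + T] ptr=11 lookahead=/ remaining=[/ id $]
Step 28: shift /. Stack=[E + T /] ptr=12 lookahead=id remaining=[id $]
Step 29: shift id. Stack=[E + T / id] ptr=13 lookahead=$ remaining=[$]
Step 30: reduce F->id. Stack=[E + T / F] ptr=13 lookahead=$ remaining=[$]
Step 31: reduce T->T / F. Stack=[E + T] ptr=13 lookahead=$ remaining=[$]
Step 32: reduce E->E + T. Stack=[E] ptr=13 lookahead=$ remaining=[$]
Step 33: accept. Stack=[E] ptr=13 lookahead=$ remaining=[$]

Answer: 33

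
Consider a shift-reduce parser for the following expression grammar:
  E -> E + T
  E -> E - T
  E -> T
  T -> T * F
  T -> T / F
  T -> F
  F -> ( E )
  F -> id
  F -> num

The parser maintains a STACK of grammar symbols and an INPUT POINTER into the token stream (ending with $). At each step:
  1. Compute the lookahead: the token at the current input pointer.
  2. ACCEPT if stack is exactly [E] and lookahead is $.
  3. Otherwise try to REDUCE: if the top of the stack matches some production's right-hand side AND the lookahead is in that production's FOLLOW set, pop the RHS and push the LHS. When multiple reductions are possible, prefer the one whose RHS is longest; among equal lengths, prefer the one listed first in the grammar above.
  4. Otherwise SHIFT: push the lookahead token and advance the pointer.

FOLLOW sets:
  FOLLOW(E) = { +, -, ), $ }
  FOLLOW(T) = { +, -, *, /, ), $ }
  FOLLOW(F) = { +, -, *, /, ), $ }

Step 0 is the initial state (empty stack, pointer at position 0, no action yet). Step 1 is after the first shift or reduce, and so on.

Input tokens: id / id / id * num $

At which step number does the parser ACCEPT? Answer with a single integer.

Step 1: shift id. Stack=[id] ptr=1 lookahead=/ remaining=[/ id / id * num $]
Step 2: reduce F->id. Stack=[F] ptr=1 lookahead=/ remaining=[/ id / id * num $]
Step 3: reduce T->F. Stack=[T] ptr=1 lookahead=/ remaining=[/ id / id * num $]
Step 4: shift /. Stack=[T /] ptr=2 lookahead=id remaining=[id / id * num $]
Step 5: shift id. Stack=[T / id] ptr=3 lookahead=/ remaining=[/ id * num $]
Step 6: reduce F->id. Stack=[T / F] ptr=3 lookahead=/ remaining=[/ id * num $]
Step 7: reduce T->T / F. Stack=[T] ptr=3 lookahead=/ remaining=[/ id * num $]
Step 8: shift /. Stack=[T /] ptr=4 lookahead=id remaining=[id * num $]
Step 9: shift id. Stack=[T / id] ptr=5 lookahead=* remaining=[* num $]
Step 10: reduce F->id. Stack=[T / F] ptr=5 lookahead=* remaining=[* num $]
Step 11: reduce T->T / F. Stack=[T] ptr=5 lookahead=* remaining=[* num $]
Step 12: shift *. Stack=[T *] ptr=6 lookahead=num remaining=[num $]
Step 13: shift num. Stack=[T * num] ptr=7 lookahead=$ remaining=[$]
Step 14: reduce F->num. Stack=[T * F] ptr=7 lookahead=$ remaining=[$]
Step 15: reduce T->T * F. Stack=[T] ptr=7 lookahead=$ remaining=[$]
Step 16: reduce E->T. Stack=[E] ptr=7 lookahead=$ remaining=[$]
Step 17: accept. Stack=[E] ptr=7 lookahead=$ remaining=[$]

Answer: 17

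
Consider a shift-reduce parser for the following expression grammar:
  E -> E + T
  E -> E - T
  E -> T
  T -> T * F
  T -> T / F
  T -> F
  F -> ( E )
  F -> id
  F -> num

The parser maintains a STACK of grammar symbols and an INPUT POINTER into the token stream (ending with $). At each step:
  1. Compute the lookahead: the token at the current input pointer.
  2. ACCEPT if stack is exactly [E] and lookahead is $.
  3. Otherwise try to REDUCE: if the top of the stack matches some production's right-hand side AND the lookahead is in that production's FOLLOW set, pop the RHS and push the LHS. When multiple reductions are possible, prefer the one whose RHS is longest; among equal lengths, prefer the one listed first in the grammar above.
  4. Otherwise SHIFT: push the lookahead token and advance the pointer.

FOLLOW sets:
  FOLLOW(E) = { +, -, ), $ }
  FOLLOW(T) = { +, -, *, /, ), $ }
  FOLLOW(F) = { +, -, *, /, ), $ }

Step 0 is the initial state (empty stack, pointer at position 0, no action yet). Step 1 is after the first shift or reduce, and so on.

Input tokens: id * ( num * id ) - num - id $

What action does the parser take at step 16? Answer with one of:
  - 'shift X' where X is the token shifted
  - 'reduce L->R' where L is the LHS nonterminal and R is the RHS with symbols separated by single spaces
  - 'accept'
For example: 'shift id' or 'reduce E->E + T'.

Answer: reduce T->T * F

Derivation:
Step 1: shift id. Stack=[id] ptr=1 lookahead=* remaining=[* ( num * id ) - num - id $]
Step 2: reduce F->id. Stack=[F] ptr=1 lookahead=* remaining=[* ( num * id ) - num - id $]
Step 3: reduce T->F. Stack=[T] ptr=1 lookahead=* remaining=[* ( num * id ) - num - id $]
Step 4: shift *. Stack=[T *] ptr=2 lookahead=( remaining=[( num * id ) - num - id $]
Step 5: shift (. Stack=[T * (] ptr=3 lookahead=num remaining=[num * id ) - num - id $]
Step 6: shift num. Stack=[T * ( num] ptr=4 lookahead=* remaining=[* id ) - num - id $]
Step 7: reduce F->num. Stack=[T * ( F] ptr=4 lookahead=* remaining=[* id ) - num - id $]
Step 8: reduce T->F. Stack=[T * ( T] ptr=4 lookahead=* remaining=[* id ) - num - id $]
Step 9: shift *. Stack=[T * ( T *] ptr=5 lookahead=id remaining=[id ) - num - id $]
Step 10: shift id. Stack=[T * ( T * id] ptr=6 lookahead=) remaining=[) - num - id $]
Step 11: reduce F->id. Stack=[T * ( T * F] ptr=6 lookahead=) remaining=[) - num - id $]
Step 12: reduce T->T * F. Stack=[T * ( T] ptr=6 lookahead=) remaining=[) - num - id $]
Step 13: reduce E->T. Stack=[T * ( E] ptr=6 lookahead=) remaining=[) - num - id $]
Step 14: shift ). Stack=[T * ( E )] ptr=7 lookahead=- remaining=[- num - id $]
Step 15: reduce F->( E ). Stack=[T * F] ptr=7 lookahead=- remaining=[- num - id $]
Step 16: reduce T->T * F. Stack=[T] ptr=7 lookahead=- remaining=[- num - id $]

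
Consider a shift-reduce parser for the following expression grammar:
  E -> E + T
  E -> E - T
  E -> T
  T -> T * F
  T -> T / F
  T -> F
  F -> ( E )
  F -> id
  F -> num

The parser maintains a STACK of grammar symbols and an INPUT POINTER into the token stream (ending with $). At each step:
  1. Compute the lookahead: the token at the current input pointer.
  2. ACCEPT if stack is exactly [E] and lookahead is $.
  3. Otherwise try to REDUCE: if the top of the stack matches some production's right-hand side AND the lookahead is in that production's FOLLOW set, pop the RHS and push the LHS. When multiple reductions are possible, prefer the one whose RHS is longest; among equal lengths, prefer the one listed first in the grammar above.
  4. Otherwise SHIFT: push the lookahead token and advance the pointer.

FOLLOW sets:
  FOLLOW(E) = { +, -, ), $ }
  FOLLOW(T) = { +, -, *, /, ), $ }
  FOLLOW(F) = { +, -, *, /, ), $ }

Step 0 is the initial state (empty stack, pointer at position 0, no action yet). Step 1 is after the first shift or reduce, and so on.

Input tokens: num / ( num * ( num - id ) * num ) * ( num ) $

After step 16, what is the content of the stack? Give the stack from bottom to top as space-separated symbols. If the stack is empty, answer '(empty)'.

Step 1: shift num. Stack=[num] ptr=1 lookahead=/ remaining=[/ ( num * ( num - id ) * num ) * ( num ) $]
Step 2: reduce F->num. Stack=[F] ptr=1 lookahead=/ remaining=[/ ( num * ( num - id ) * num ) * ( num ) $]
Step 3: reduce T->F. Stack=[T] ptr=1 lookahead=/ remaining=[/ ( num * ( num - id ) * num ) * ( num ) $]
Step 4: shift /. Stack=[T /] ptr=2 lookahead=( remaining=[( num * ( num - id ) * num ) * ( num ) $]
Step 5: shift (. Stack=[T / (] ptr=3 lookahead=num remaining=[num * ( num - id ) * num ) * ( num ) $]
Step 6: shift num. Stack=[T / ( num] ptr=4 lookahead=* remaining=[* ( num - id ) * num ) * ( num ) $]
Step 7: reduce F->num. Stack=[T / ( F] ptr=4 lookahead=* remaining=[* ( num - id ) * num ) * ( num ) $]
Step 8: reduce T->F. Stack=[T / ( T] ptr=4 lookahead=* remaining=[* ( num - id ) * num ) * ( num ) $]
Step 9: shift *. Stack=[T / ( T *] ptr=5 lookahead=( remaining=[( num - id ) * num ) * ( num ) $]
Step 10: shift (. Stack=[T / ( T * (] ptr=6 lookahead=num remaining=[num - id ) * num ) * ( num ) $]
Step 11: shift num. Stack=[T / ( T * ( num] ptr=7 lookahead=- remaining=[- id ) * num ) * ( num ) $]
Step 12: reduce F->num. Stack=[T / ( T * ( F] ptr=7 lookahead=- remaining=[- id ) * num ) * ( num ) $]
Step 13: reduce T->F. Stack=[T / ( T * ( T] ptr=7 lookahead=- remaining=[- id ) * num ) * ( num ) $]
Step 14: reduce E->T. Stack=[T / ( T * ( E] ptr=7 lookahead=- remaining=[- id ) * num ) * ( num ) $]
Step 15: shift -. Stack=[T / ( T * ( E -] ptr=8 lookahead=id remaining=[id ) * num ) * ( num ) $]
Step 16: shift id. Stack=[T / ( T * ( E - id] ptr=9 lookahead=) remaining=[) * num ) * ( num ) $]

Answer: T / ( T * ( E - id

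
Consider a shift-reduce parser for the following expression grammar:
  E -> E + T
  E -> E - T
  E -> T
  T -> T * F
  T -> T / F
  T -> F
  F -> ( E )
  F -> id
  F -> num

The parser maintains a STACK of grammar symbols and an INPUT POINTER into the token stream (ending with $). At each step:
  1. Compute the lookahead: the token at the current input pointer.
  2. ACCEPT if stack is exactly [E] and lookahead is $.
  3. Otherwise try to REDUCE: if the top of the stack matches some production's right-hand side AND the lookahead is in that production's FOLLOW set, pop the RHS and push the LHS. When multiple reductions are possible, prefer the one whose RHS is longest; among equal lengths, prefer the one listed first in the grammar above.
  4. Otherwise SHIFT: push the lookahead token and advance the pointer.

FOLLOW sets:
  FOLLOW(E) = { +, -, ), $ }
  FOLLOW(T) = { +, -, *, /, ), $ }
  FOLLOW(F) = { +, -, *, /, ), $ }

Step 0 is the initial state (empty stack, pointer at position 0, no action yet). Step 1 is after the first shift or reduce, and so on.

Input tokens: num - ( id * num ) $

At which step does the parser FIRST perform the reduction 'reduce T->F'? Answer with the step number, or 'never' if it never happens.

Step 1: shift num. Stack=[num] ptr=1 lookahead=- remaining=[- ( id * num ) $]
Step 2: reduce F->num. Stack=[F] ptr=1 lookahead=- remaining=[- ( id * num ) $]
Step 3: reduce T->F. Stack=[T] ptr=1 lookahead=- remaining=[- ( id * num ) $]

Answer: 3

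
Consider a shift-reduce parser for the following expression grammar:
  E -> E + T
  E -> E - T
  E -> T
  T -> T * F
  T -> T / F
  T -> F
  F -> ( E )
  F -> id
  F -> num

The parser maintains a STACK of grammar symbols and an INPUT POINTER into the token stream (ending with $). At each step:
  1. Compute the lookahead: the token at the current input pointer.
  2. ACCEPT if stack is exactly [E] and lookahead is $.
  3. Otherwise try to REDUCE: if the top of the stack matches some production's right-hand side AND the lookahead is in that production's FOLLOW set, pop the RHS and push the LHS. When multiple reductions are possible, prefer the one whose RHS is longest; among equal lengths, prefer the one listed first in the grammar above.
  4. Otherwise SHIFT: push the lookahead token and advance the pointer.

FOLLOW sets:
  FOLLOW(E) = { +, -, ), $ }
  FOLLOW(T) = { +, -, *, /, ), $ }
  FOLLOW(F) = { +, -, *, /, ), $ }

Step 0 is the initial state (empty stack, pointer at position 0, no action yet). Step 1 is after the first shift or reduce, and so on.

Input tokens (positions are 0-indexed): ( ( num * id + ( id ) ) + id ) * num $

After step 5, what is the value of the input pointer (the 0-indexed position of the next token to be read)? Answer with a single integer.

Step 1: shift (. Stack=[(] ptr=1 lookahead=( remaining=[( num * id + ( id ) ) + id ) * num $]
Step 2: shift (. Stack=[( (] ptr=2 lookahead=num remaining=[num * id + ( id ) ) + id ) * num $]
Step 3: shift num. Stack=[( ( num] ptr=3 lookahead=* remaining=[* id + ( id ) ) + id ) * num $]
Step 4: reduce F->num. Stack=[( ( F] ptr=3 lookahead=* remaining=[* id + ( id ) ) + id ) * num $]
Step 5: reduce T->F. Stack=[( ( T] ptr=3 lookahead=* remaining=[* id + ( id ) ) + id ) * num $]

Answer: 3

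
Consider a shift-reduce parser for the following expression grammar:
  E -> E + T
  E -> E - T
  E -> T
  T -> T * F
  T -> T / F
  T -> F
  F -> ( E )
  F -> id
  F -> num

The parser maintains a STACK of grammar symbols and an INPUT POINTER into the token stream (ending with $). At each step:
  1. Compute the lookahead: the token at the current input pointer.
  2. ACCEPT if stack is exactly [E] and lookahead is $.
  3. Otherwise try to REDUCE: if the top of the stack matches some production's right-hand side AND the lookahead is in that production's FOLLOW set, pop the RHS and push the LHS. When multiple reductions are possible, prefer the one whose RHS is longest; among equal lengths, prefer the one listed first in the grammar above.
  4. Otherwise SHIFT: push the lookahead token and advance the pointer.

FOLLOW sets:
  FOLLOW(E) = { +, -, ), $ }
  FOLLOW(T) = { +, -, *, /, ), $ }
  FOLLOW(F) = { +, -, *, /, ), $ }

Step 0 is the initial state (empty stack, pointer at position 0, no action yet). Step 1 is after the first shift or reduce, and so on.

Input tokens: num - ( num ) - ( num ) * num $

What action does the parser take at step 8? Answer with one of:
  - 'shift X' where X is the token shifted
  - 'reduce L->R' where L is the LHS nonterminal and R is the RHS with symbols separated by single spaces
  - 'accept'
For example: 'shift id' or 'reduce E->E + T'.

Answer: reduce F->num

Derivation:
Step 1: shift num. Stack=[num] ptr=1 lookahead=- remaining=[- ( num ) - ( num ) * num $]
Step 2: reduce F->num. Stack=[F] ptr=1 lookahead=- remaining=[- ( num ) - ( num ) * num $]
Step 3: reduce T->F. Stack=[T] ptr=1 lookahead=- remaining=[- ( num ) - ( num ) * num $]
Step 4: reduce E->T. Stack=[E] ptr=1 lookahead=- remaining=[- ( num ) - ( num ) * num $]
Step 5: shift -. Stack=[E -] ptr=2 lookahead=( remaining=[( num ) - ( num ) * num $]
Step 6: shift (. Stack=[E - (] ptr=3 lookahead=num remaining=[num ) - ( num ) * num $]
Step 7: shift num. Stack=[E - ( num] ptr=4 lookahead=) remaining=[) - ( num ) * num $]
Step 8: reduce F->num. Stack=[E - ( F] ptr=4 lookahead=) remaining=[) - ( num ) * num $]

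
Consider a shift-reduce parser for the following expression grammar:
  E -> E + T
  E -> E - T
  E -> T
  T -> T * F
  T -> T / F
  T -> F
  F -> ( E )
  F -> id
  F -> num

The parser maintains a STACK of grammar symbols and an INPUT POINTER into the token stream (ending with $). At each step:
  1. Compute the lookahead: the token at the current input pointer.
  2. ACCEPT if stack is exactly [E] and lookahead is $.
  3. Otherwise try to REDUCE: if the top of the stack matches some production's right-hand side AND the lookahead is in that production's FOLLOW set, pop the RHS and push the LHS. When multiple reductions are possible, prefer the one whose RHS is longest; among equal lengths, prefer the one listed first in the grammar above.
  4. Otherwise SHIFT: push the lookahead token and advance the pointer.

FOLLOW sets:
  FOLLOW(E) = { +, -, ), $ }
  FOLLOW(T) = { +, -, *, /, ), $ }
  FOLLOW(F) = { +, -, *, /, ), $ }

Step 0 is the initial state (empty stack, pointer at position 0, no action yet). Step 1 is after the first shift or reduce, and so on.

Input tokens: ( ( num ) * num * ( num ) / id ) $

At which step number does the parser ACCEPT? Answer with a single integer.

Answer: 32

Derivation:
Step 1: shift (. Stack=[(] ptr=1 lookahead=( remaining=[( num ) * num * ( num ) / id ) $]
Step 2: shift (. Stack=[( (] ptr=2 lookahead=num remaining=[num ) * num * ( num ) / id ) $]
Step 3: shift num. Stack=[( ( num] ptr=3 lookahead=) remaining=[) * num * ( num ) / id ) $]
Step 4: reduce F->num. Stack=[( ( F] ptr=3 lookahead=) remaining=[) * num * ( num ) / id ) $]
Step 5: reduce T->F. Stack=[( ( T] ptr=3 lookahead=) remaining=[) * num * ( num ) / id ) $]
Step 6: reduce E->T. Stack=[( ( E] ptr=3 lookahead=) remaining=[) * num * ( num ) / id ) $]
Step 7: shift ). Stack=[( ( E )] ptr=4 lookahead=* remaining=[* num * ( num ) / id ) $]
Step 8: reduce F->( E ). Stack=[( F] ptr=4 lookahead=* remaining=[* num * ( num ) / id ) $]
Step 9: reduce T->F. Stack=[( T] ptr=4 lookahead=* remaining=[* num * ( num ) / id ) $]
Step 10: shift *. Stack=[( T *] ptr=5 lookahead=num remaining=[num * ( num ) / id ) $]
Step 11: shift num. Stack=[( T * num] ptr=6 lookahead=* remaining=[* ( num ) / id ) $]
Step 12: reduce F->num. Stack=[( T * F] ptr=6 lookahead=* remaining=[* ( num ) / id ) $]
Step 13: reduce T->T * F. Stack=[( T] ptr=6 lookahead=* remaining=[* ( num ) / id ) $]
Step 14: shift *. Stack=[( T *] ptr=7 lookahead=( remaining=[( num ) / id ) $]
Step 15: shift (. Stack=[( T * (] ptr=8 lookahead=num remaining=[num ) / id ) $]
Step 16: shift num. Stack=[( T * ( num] ptr=9 lookahead=) remaining=[) / id ) $]
Step 17: reduce F->num. Stack=[( T * ( F] ptr=9 lookahead=) remaining=[) / id ) $]
Step 18: reduce T->F. Stack=[( T * ( T] ptr=9 lookahead=) remaining=[) / id ) $]
Step 19: reduce E->T. Stack=[( T * ( E] ptr=9 lookahead=) remaining=[) / id ) $]
Step 20: shift ). Stack=[( T * ( E )] ptr=10 lookahead=/ remaining=[/ id ) $]
Step 21: reduce F->( E ). Stack=[( T * F] ptr=10 lookahead=/ remaining=[/ id ) $]
Step 22: reduce T->T * F. Stack=[( T] ptr=10 lookahead=/ remaining=[/ id ) $]
Step 23: shift /. Stack=[( T /] ptr=11 lookahead=id remaining=[id ) $]
Step 24: shift id. Stack=[( T / id] ptr=12 lookahead=) remaining=[) $]
Step 25: reduce F->id. Stack=[( T / F] ptr=12 lookahead=) remaining=[) $]
Step 26: reduce T->T / F. Stack=[( T] ptr=12 lookahead=) remaining=[) $]
Step 27: reduce E->T. Stack=[( E] ptr=12 lookahead=) remaining=[) $]
Step 28: shift ). Stack=[( E )] ptr=13 lookahead=$ remaining=[$]
Step 29: reduce F->( E ). Stack=[F] ptr=13 lookahead=$ remaining=[$]
Step 30: reduce T->F. Stack=[T] ptr=13 lookahead=$ remaining=[$]
Step 31: reduce E->T. Stack=[E] ptr=13 lookahead=$ remaining=[$]
Step 32: accept. Stack=[E] ptr=13 lookahead=$ remaining=[$]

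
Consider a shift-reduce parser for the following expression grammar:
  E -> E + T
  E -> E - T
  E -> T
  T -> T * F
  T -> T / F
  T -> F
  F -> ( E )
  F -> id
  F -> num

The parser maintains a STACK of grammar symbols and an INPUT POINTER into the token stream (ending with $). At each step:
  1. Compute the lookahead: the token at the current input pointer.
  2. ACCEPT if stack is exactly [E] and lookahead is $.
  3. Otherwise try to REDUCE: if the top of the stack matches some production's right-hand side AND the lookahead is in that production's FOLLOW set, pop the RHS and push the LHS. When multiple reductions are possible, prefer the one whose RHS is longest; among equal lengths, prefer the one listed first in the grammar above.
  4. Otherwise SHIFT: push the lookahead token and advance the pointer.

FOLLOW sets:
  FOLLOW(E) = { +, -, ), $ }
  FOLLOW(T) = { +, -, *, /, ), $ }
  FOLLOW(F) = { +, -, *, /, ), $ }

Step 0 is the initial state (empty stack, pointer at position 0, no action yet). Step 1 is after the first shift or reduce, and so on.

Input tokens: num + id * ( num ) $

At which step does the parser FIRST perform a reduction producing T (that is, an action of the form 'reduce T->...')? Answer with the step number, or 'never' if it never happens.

Step 1: shift num. Stack=[num] ptr=1 lookahead=+ remaining=[+ id * ( num ) $]
Step 2: reduce F->num. Stack=[F] ptr=1 lookahead=+ remaining=[+ id * ( num ) $]
Step 3: reduce T->F. Stack=[T] ptr=1 lookahead=+ remaining=[+ id * ( num ) $]

Answer: 3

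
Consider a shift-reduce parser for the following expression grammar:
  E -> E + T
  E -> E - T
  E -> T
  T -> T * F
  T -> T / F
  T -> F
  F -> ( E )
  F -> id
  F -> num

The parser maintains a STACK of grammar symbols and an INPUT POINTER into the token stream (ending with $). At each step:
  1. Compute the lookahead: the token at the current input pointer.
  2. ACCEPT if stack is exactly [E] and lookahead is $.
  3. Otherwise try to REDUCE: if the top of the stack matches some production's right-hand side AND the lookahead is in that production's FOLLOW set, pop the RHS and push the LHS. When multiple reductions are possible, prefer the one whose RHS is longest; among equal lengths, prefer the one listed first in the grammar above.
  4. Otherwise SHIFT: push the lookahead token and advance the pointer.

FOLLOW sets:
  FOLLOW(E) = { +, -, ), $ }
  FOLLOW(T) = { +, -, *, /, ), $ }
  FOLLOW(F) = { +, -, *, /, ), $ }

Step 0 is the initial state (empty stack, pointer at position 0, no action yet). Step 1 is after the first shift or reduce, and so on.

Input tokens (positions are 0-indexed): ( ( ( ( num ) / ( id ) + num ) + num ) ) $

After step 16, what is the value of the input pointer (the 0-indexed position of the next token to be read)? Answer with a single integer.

Answer: 9

Derivation:
Step 1: shift (. Stack=[(] ptr=1 lookahead=( remaining=[( ( ( num ) / ( id ) + num ) + num ) ) $]
Step 2: shift (. Stack=[( (] ptr=2 lookahead=( remaining=[( ( num ) / ( id ) + num ) + num ) ) $]
Step 3: shift (. Stack=[( ( (] ptr=3 lookahead=( remaining=[( num ) / ( id ) + num ) + num ) ) $]
Step 4: shift (. Stack=[( ( ( (] ptr=4 lookahead=num remaining=[num ) / ( id ) + num ) + num ) ) $]
Step 5: shift num. Stack=[( ( ( ( num] ptr=5 lookahead=) remaining=[) / ( id ) + num ) + num ) ) $]
Step 6: reduce F->num. Stack=[( ( ( ( F] ptr=5 lookahead=) remaining=[) / ( id ) + num ) + num ) ) $]
Step 7: reduce T->F. Stack=[( ( ( ( T] ptr=5 lookahead=) remaining=[) / ( id ) + num ) + num ) ) $]
Step 8: reduce E->T. Stack=[( ( ( ( E] ptr=5 lookahead=) remaining=[) / ( id ) + num ) + num ) ) $]
Step 9: shift ). Stack=[( ( ( ( E )] ptr=6 lookahead=/ remaining=[/ ( id ) + num ) + num ) ) $]
Step 10: reduce F->( E ). Stack=[( ( ( F] ptr=6 lookahead=/ remaining=[/ ( id ) + num ) + num ) ) $]
Step 11: reduce T->F. Stack=[( ( ( T] ptr=6 lookahead=/ remaining=[/ ( id ) + num ) + num ) ) $]
Step 12: shift /. Stack=[( ( ( T /] ptr=7 lookahead=( remaining=[( id ) + num ) + num ) ) $]
Step 13: shift (. Stack=[( ( ( T / (] ptr=8 lookahead=id remaining=[id ) + num ) + num ) ) $]
Step 14: shift id. Stack=[( ( ( T / ( id] ptr=9 lookahead=) remaining=[) + num ) + num ) ) $]
Step 15: reduce F->id. Stack=[( ( ( T / ( F] ptr=9 lookahead=) remaining=[) + num ) + num ) ) $]
Step 16: reduce T->F. Stack=[( ( ( T / ( T] ptr=9 lookahead=) remaining=[) + num ) + num ) ) $]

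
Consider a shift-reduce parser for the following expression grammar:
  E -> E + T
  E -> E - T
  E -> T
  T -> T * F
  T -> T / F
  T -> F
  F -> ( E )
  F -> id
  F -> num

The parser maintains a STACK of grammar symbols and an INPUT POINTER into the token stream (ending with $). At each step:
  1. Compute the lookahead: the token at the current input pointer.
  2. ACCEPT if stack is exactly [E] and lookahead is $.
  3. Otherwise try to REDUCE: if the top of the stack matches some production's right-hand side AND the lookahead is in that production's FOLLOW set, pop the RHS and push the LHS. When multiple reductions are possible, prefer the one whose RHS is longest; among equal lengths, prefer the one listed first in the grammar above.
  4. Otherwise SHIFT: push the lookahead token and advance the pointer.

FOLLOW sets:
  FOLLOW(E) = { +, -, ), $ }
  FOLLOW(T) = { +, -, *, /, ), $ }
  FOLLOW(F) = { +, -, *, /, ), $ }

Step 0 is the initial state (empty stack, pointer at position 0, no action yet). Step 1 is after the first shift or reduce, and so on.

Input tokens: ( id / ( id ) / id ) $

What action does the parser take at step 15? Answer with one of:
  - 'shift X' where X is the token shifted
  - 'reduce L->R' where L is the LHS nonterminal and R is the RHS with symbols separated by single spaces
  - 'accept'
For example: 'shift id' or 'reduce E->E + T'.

Step 1: shift (. Stack=[(] ptr=1 lookahead=id remaining=[id / ( id ) / id ) $]
Step 2: shift id. Stack=[( id] ptr=2 lookahead=/ remaining=[/ ( id ) / id ) $]
Step 3: reduce F->id. Stack=[( F] ptr=2 lookahead=/ remaining=[/ ( id ) / id ) $]
Step 4: reduce T->F. Stack=[( T] ptr=2 lookahead=/ remaining=[/ ( id ) / id ) $]
Step 5: shift /. Stack=[( T /] ptr=3 lookahead=( remaining=[( id ) / id ) $]
Step 6: shift (. Stack=[( T / (] ptr=4 lookahead=id remaining=[id ) / id ) $]
Step 7: shift id. Stack=[( T / ( id] ptr=5 lookahead=) remaining=[) / id ) $]
Step 8: reduce F->id. Stack=[( T / ( F] ptr=5 lookahead=) remaining=[) / id ) $]
Step 9: reduce T->F. Stack=[( T / ( T] ptr=5 lookahead=) remaining=[) / id ) $]
Step 10: reduce E->T. Stack=[( T / ( E] ptr=5 lookahead=) remaining=[) / id ) $]
Step 11: shift ). Stack=[( T / ( E )] ptr=6 lookahead=/ remaining=[/ id ) $]
Step 12: reduce F->( E ). Stack=[( T / F] ptr=6 lookahead=/ remaining=[/ id ) $]
Step 13: reduce T->T / F. Stack=[( T] ptr=6 lookahead=/ remaining=[/ id ) $]
Step 14: shift /. Stack=[( T /] ptr=7 lookahead=id remaining=[id ) $]
Step 15: shift id. Stack=[( T / id] ptr=8 lookahead=) remaining=[) $]

Answer: shift id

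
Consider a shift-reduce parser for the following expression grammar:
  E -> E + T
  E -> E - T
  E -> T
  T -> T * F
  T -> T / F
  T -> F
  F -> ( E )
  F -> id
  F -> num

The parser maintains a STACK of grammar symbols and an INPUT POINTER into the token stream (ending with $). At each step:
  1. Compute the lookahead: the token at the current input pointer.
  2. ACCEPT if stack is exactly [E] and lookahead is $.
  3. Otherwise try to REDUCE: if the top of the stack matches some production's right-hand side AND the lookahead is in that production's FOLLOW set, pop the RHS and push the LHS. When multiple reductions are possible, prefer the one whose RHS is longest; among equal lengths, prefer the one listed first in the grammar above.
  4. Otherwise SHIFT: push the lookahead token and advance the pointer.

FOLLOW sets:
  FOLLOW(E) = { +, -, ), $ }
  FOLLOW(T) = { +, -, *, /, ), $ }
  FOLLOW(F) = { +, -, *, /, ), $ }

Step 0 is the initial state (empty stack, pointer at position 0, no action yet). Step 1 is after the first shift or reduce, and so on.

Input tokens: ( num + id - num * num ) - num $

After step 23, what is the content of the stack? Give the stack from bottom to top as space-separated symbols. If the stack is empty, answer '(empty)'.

Step 1: shift (. Stack=[(] ptr=1 lookahead=num remaining=[num + id - num * num ) - num $]
Step 2: shift num. Stack=[( num] ptr=2 lookahead=+ remaining=[+ id - num * num ) - num $]
Step 3: reduce F->num. Stack=[( F] ptr=2 lookahead=+ remaining=[+ id - num * num ) - num $]
Step 4: reduce T->F. Stack=[( T] ptr=2 lookahead=+ remaining=[+ id - num * num ) - num $]
Step 5: reduce E->T. Stack=[( E] ptr=2 lookahead=+ remaining=[+ id - num * num ) - num $]
Step 6: shift +. Stack=[( E +] ptr=3 lookahead=id remaining=[id - num * num ) - num $]
Step 7: shift id. Stack=[( E + id] ptr=4 lookahead=- remaining=[- num * num ) - num $]
Step 8: reduce F->id. Stack=[( E + F] ptr=4 lookahead=- remaining=[- num * num ) - num $]
Step 9: reduce T->F. Stack=[( E + T] ptr=4 lookahead=- remaining=[- num * num ) - num $]
Step 10: reduce E->E + T. Stack=[( E] ptr=4 lookahead=- remaining=[- num * num ) - num $]
Step 11: shift -. Stack=[( E -] ptr=5 lookahead=num remaining=[num * num ) - num $]
Step 12: shift num. Stack=[( E - num] ptr=6 lookahead=* remaining=[* num ) - num $]
Step 13: reduce F->num. Stack=[( E - F] ptr=6 lookahead=* remaining=[* num ) - num $]
Step 14: reduce T->F. Stack=[( E - T] ptr=6 lookahead=* remaining=[* num ) - num $]
Step 15: shift *. Stack=[( E - T *] ptr=7 lookahead=num remaining=[num ) - num $]
Step 16: shift num. Stack=[( E - T * num] ptr=8 lookahead=) remaining=[) - num $]
Step 17: reduce F->num. Stack=[( E - T * F] ptr=8 lookahead=) remaining=[) - num $]
Step 18: reduce T->T * F. Stack=[( E - T] ptr=8 lookahead=) remaining=[) - num $]
Step 19: reduce E->E - T. Stack=[( E] ptr=8 lookahead=) remaining=[) - num $]
Step 20: shift ). Stack=[( E )] ptr=9 lookahead=- remaining=[- num $]
Step 21: reduce F->( E ). Stack=[F] ptr=9 lookahead=- remaining=[- num $]
Step 22: reduce T->F. Stack=[T] ptr=9 lookahead=- remaining=[- num $]
Step 23: reduce E->T. Stack=[E] ptr=9 lookahead=- remaining=[- num $]

Answer: E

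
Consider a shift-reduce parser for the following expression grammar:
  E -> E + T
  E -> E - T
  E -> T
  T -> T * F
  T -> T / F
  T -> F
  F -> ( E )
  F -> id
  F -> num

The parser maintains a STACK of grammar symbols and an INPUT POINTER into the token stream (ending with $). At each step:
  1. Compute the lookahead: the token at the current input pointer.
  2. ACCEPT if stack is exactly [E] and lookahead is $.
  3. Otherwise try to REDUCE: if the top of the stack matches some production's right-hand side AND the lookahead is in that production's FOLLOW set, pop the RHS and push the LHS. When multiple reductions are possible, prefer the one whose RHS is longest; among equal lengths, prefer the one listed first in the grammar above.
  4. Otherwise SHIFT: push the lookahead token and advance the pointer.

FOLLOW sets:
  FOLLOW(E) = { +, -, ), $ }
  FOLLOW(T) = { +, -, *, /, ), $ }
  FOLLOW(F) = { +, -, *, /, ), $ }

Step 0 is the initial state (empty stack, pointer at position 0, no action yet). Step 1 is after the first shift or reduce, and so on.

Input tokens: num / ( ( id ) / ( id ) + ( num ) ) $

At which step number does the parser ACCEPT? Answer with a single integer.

Answer: 38

Derivation:
Step 1: shift num. Stack=[num] ptr=1 lookahead=/ remaining=[/ ( ( id ) / ( id ) + ( num ) ) $]
Step 2: reduce F->num. Stack=[F] ptr=1 lookahead=/ remaining=[/ ( ( id ) / ( id ) + ( num ) ) $]
Step 3: reduce T->F. Stack=[T] ptr=1 lookahead=/ remaining=[/ ( ( id ) / ( id ) + ( num ) ) $]
Step 4: shift /. Stack=[T /] ptr=2 lookahead=( remaining=[( ( id ) / ( id ) + ( num ) ) $]
Step 5: shift (. Stack=[T / (] ptr=3 lookahead=( remaining=[( id ) / ( id ) + ( num ) ) $]
Step 6: shift (. Stack=[T / ( (] ptr=4 lookahead=id remaining=[id ) / ( id ) + ( num ) ) $]
Step 7: shift id. Stack=[T / ( ( id] ptr=5 lookahead=) remaining=[) / ( id ) + ( num ) ) $]
Step 8: reduce F->id. Stack=[T / ( ( F] ptr=5 lookahead=) remaining=[) / ( id ) + ( num ) ) $]
Step 9: reduce T->F. Stack=[T / ( ( T] ptr=5 lookahead=) remaining=[) / ( id ) + ( num ) ) $]
Step 10: reduce E->T. Stack=[T / ( ( E] ptr=5 lookahead=) remaining=[) / ( id ) + ( num ) ) $]
Step 11: shift ). Stack=[T / ( ( E )] ptr=6 lookahead=/ remaining=[/ ( id ) + ( num ) ) $]
Step 12: reduce F->( E ). Stack=[T / ( F] ptr=6 lookahead=/ remaining=[/ ( id ) + ( num ) ) $]
Step 13: reduce T->F. Stack=[T / ( T] ptr=6 lookahead=/ remaining=[/ ( id ) + ( num ) ) $]
Step 14: shift /. Stack=[T / ( T /] ptr=7 lookahead=( remaining=[( id ) + ( num ) ) $]
Step 15: shift (. Stack=[T / ( T / (] ptr=8 lookahead=id remaining=[id ) + ( num ) ) $]
Step 16: shift id. Stack=[T / ( T / ( id] ptr=9 lookahead=) remaining=[) + ( num ) ) $]
Step 17: reduce F->id. Stack=[T / ( T / ( F] ptr=9 lookahead=) remaining=[) + ( num ) ) $]
Step 18: reduce T->F. Stack=[T / ( T / ( T] ptr=9 lookahead=) remaining=[) + ( num ) ) $]
Step 19: reduce E->T. Stack=[T / ( T / ( E] ptr=9 lookahead=) remaining=[) + ( num ) ) $]
Step 20: shift ). Stack=[T / ( T / ( E )] ptr=10 lookahead=+ remaining=[+ ( num ) ) $]
Step 21: reduce F->( E ). Stack=[T / ( T / F] ptr=10 lookahead=+ remaining=[+ ( num ) ) $]
Step 22: reduce T->T / F. Stack=[T / ( T] ptr=10 lookahead=+ remaining=[+ ( num ) ) $]
Step 23: reduce E->T. Stack=[T / ( E] ptr=10 lookahead=+ remaining=[+ ( num ) ) $]
Step 24: shift +. Stack=[T / ( E +] ptr=11 lookahead=( remaining=[( num ) ) $]
Step 25: shift (. Stack=[T / ( E + (] ptr=12 lookahead=num remaining=[num ) ) $]
Step 26: shift num. Stack=[T / ( E + ( num] ptr=13 lookahead=) remaining=[) ) $]
Step 27: reduce F->num. Stack=[T / ( E + ( F] ptr=13 lookahead=) remaining=[) ) $]
Step 28: reduce T->F. Stack=[T / ( E + ( T] ptr=13 lookahead=) remaining=[) ) $]
Step 29: reduce E->T. Stack=[T / ( E + ( E] ptr=13 lookahead=) remaining=[) ) $]
Step 30: shift ). Stack=[T / ( E + ( E )] ptr=14 lookahead=) remaining=[) $]
Step 31: reduce F->( E ). Stack=[T / ( E + F] ptr=14 lookahead=) remaining=[) $]
Step 32: reduce T->F. Stack=[T / ( E + T] ptr=14 lookahead=) remaining=[) $]
Step 33: reduce E->E + T. Stack=[T / ( E] ptr=14 lookahead=) remaining=[) $]
Step 34: shift ). Stack=[T / ( E )] ptr=15 lookahead=$ remaining=[$]
Step 35: reduce F->( E ). Stack=[T / F] ptr=15 lookahead=$ remaining=[$]
Step 36: reduce T->T / F. Stack=[T] ptr=15 lookahead=$ remaining=[$]
Step 37: reduce E->T. Stack=[E] ptr=15 lookahead=$ remaining=[$]
Step 38: accept. Stack=[E] ptr=15 lookahead=$ remaining=[$]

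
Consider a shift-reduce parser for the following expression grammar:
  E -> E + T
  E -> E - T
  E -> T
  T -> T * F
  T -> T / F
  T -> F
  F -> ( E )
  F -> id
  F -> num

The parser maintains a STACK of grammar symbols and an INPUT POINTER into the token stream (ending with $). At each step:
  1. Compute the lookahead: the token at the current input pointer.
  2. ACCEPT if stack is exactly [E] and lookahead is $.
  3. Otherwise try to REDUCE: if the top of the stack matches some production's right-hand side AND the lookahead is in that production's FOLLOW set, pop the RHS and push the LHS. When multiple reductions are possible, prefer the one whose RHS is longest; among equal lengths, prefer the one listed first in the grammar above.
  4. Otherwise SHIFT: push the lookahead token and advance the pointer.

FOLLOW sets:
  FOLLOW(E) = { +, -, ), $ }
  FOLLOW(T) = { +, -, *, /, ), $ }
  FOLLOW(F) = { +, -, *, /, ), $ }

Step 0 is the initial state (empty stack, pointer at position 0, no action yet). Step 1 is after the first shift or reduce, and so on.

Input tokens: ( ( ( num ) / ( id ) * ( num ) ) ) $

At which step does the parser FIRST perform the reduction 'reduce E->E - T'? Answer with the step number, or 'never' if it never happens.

Step 1: shift (. Stack=[(] ptr=1 lookahead=( remaining=[( ( num ) / ( id ) * ( num ) ) ) $]
Step 2: shift (. Stack=[( (] ptr=2 lookahead=( remaining=[( num ) / ( id ) * ( num ) ) ) $]
Step 3: shift (. Stack=[( ( (] ptr=3 lookahead=num remaining=[num ) / ( id ) * ( num ) ) ) $]
Step 4: shift num. Stack=[( ( ( num] ptr=4 lookahead=) remaining=[) / ( id ) * ( num ) ) ) $]
Step 5: reduce F->num. Stack=[( ( ( F] ptr=4 lookahead=) remaining=[) / ( id ) * ( num ) ) ) $]
Step 6: reduce T->F. Stack=[( ( ( T] ptr=4 lookahead=) remaining=[) / ( id ) * ( num ) ) ) $]
Step 7: reduce E->T. Stack=[( ( ( E] ptr=4 lookahead=) remaining=[) / ( id ) * ( num ) ) ) $]
Step 8: shift ). Stack=[( ( ( E )] ptr=5 lookahead=/ remaining=[/ ( id ) * ( num ) ) ) $]
Step 9: reduce F->( E ). Stack=[( ( F] ptr=5 lookahead=/ remaining=[/ ( id ) * ( num ) ) ) $]
Step 10: reduce T->F. Stack=[( ( T] ptr=5 lookahead=/ remaining=[/ ( id ) * ( num ) ) ) $]
Step 11: shift /. Stack=[( ( T /] ptr=6 lookahead=( remaining=[( id ) * ( num ) ) ) $]
Step 12: shift (. Stack=[( ( T / (] ptr=7 lookahead=id remaining=[id ) * ( num ) ) ) $]
Step 13: shift id. Stack=[( ( T / ( id] ptr=8 lookahead=) remaining=[) * ( num ) ) ) $]
Step 14: reduce F->id. Stack=[( ( T / ( F] ptr=8 lookahead=) remaining=[) * ( num ) ) ) $]
Step 15: reduce T->F. Stack=[( ( T / ( T] ptr=8 lookahead=) remaining=[) * ( num ) ) ) $]
Step 16: reduce E->T. Stack=[( ( T / ( E] ptr=8 lookahead=) remaining=[) * ( num ) ) ) $]
Step 17: shift ). Stack=[( ( T / ( E )] ptr=9 lookahead=* remaining=[* ( num ) ) ) $]
Step 18: reduce F->( E ). Stack=[( ( T / F] ptr=9 lookahead=* remaining=[* ( num ) ) ) $]
Step 19: reduce T->T / F. Stack=[( ( T] ptr=9 lookahead=* remaining=[* ( num ) ) ) $]
Step 20: shift *. Stack=[( ( T *] ptr=10 lookahead=( remaining=[( num ) ) ) $]
Step 21: shift (. Stack=[( ( T * (] ptr=11 lookahead=num remaining=[num ) ) ) $]
Step 22: shift num. Stack=[( ( T * ( num] ptr=12 lookahead=) remaining=[) ) ) $]
Step 23: reduce F->num. Stack=[( ( T * ( F] ptr=12 lookahead=) remaining=[) ) ) $]
Step 24: reduce T->F. Stack=[( ( T * ( T] ptr=12 lookahead=) remaining=[) ) ) $]
Step 25: reduce E->T. Stack=[( ( T * ( E] ptr=12 lookahead=) remaining=[) ) ) $]
Step 26: shift ). Stack=[( ( T * ( E )] ptr=13 lookahead=) remaining=[) ) $]
Step 27: reduce F->( E ). Stack=[( ( T * F] ptr=13 lookahead=) remaining=[) ) $]
Step 28: reduce T->T * F. Stack=[( ( T] ptr=13 lookahead=) remaining=[) ) $]
Step 29: reduce E->T. Stack=[( ( E] ptr=13 lookahead=) remaining=[) ) $]
Step 30: shift ). Stack=[( ( E )] ptr=14 lookahead=) remaining=[) $]
Step 31: reduce F->( E ). Stack=[( F] ptr=14 lookahead=) remaining=[) $]
Step 32: reduce T->F. Stack=[( T] ptr=14 lookahead=) remaining=[) $]
Step 33: reduce E->T. Stack=[( E] ptr=14 lookahead=) remaining=[) $]
Step 34: shift ). Stack=[( E )] ptr=15 lookahead=$ remaining=[$]
Step 35: reduce F->( E ). Stack=[F] ptr=15 lookahead=$ remaining=[$]
Step 36: reduce T->F. Stack=[T] ptr=15 lookahead=$ remaining=[$]
Step 37: reduce E->T. Stack=[E] ptr=15 lookahead=$ remaining=[$]
Step 38: accept. Stack=[E] ptr=15 lookahead=$ remaining=[$]

Answer: never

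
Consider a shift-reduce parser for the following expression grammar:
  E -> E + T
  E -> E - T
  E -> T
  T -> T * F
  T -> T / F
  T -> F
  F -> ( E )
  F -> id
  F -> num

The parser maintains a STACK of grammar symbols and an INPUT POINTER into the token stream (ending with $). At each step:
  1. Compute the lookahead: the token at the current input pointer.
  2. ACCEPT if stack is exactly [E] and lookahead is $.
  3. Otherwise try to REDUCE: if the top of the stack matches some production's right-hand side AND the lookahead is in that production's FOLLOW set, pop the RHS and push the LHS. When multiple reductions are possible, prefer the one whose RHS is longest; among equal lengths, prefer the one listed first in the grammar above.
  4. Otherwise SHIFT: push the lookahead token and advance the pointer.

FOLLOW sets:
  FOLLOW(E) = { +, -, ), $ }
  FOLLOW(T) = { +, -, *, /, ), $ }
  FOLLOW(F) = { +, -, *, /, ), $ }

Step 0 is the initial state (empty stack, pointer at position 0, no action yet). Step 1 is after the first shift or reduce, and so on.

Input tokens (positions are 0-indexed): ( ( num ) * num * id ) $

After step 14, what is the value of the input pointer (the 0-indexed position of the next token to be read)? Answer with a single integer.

Step 1: shift (. Stack=[(] ptr=1 lookahead=( remaining=[( num ) * num * id ) $]
Step 2: shift (. Stack=[( (] ptr=2 lookahead=num remaining=[num ) * num * id ) $]
Step 3: shift num. Stack=[( ( num] ptr=3 lookahead=) remaining=[) * num * id ) $]
Step 4: reduce F->num. Stack=[( ( F] ptr=3 lookahead=) remaining=[) * num * id ) $]
Step 5: reduce T->F. Stack=[( ( T] ptr=3 lookahead=) remaining=[) * num * id ) $]
Step 6: reduce E->T. Stack=[( ( E] ptr=3 lookahead=) remaining=[) * num * id ) $]
Step 7: shift ). Stack=[( ( E )] ptr=4 lookahead=* remaining=[* num * id ) $]
Step 8: reduce F->( E ). Stack=[( F] ptr=4 lookahead=* remaining=[* num * id ) $]
Step 9: reduce T->F. Stack=[( T] ptr=4 lookahead=* remaining=[* num * id ) $]
Step 10: shift *. Stack=[( T *] ptr=5 lookahead=num remaining=[num * id ) $]
Step 11: shift num. Stack=[( T * num] ptr=6 lookahead=* remaining=[* id ) $]
Step 12: reduce F->num. Stack=[( T * F] ptr=6 lookahead=* remaining=[* id ) $]
Step 13: reduce T->T * F. Stack=[( T] ptr=6 lookahead=* remaining=[* id ) $]
Step 14: shift *. Stack=[( T *] ptr=7 lookahead=id remaining=[id ) $]

Answer: 7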